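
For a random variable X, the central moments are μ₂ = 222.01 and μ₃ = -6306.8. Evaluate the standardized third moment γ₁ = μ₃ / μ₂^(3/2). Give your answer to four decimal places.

σ = √μ₂ = √222.01 = 14.90000
σ³ = μ₂^(3/2) = 3307.94900
γ₁ = μ₃/σ³ = -6306.8 / 3307.94900 ≈ -1.9066

-1.9066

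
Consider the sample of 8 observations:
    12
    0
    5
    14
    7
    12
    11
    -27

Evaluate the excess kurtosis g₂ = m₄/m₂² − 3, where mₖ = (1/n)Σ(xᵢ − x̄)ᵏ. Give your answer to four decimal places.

x̄ = 4.2500
Σ(xᵢ − x̄)² = 1263.5000 ⇒ m₂ = 157.93750
Σ(xᵢ − x̄)⁴ = 972385.9063 ⇒ m₄ = 121548.23828
m₂² = 24944.25391
g₂ = m₄/m₂² − 3 = 4.87280 − 3 ≈ 1.8728

1.8728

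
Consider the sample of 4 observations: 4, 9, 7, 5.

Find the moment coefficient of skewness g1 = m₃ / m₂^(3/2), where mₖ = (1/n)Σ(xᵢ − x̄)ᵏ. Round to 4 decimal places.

x̄ = (4 + 9 + 7 + 5) / 4 = 6.2500
deviations (xᵢ − x̄): -2.2500, 2.7500, 0.7500, -1.2500
Σ(xᵢ − x̄)² = 14.7500 ⇒ m₂ = 14.7500/4 = 3.68750
Σ(xᵢ − x̄)³ = 7.8750 ⇒ m₃ = 7.8750/4 = 1.96875
m₂^(3/2) = 3.68750^(1.5) = 7.08106
g1 = m₃ / m₂^(3/2) = 1.96875 / 7.08106 ≈ 0.2780

0.2780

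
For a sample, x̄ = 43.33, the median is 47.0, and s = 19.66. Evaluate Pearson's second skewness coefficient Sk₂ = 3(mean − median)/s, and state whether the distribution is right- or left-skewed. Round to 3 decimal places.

Sk₂ = 3(43.33 − 47.0) / 19.66 = 3 × -3.6700 / 19.66
    = -11.0100 / 19.66 ≈ -0.560
Sk₂ < 0 ⇒ mean < median ⇒ left-skewed (negative skew).

-0.560, left-skewed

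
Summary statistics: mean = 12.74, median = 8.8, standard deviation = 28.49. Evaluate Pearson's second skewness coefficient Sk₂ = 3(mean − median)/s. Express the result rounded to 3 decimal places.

0.415

Sk₂ = 3(12.74 − 8.8) / 28.49 = 3 × 3.9400 / 28.49
    = 11.8200 / 28.49 ≈ 0.415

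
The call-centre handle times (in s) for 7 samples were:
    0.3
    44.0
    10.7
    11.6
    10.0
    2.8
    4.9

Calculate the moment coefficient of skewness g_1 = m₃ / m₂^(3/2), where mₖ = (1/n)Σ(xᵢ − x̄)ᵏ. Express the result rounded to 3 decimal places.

x̄ = (0.3 + 44.0 + 10.7 + 11.6 + 10.0 + 2.8 + 4.9) / 7 = 12.0429
deviations (xᵢ − x̄): -11.7429, 31.9571, -1.3429, -0.4429, -2.0429, -9.2429, -7.1429
Σ(xᵢ − x̄)² = 1301.7771 ⇒ m₂ = 1301.7771/7 = 185.96816
Σ(xᵢ − x̄)³ = 29852.1551 ⇒ m₃ = 29852.1551/7 = 4264.59359
m₂^(3/2) = 185.96816^(1.5) = 2536.05053
g_1 = m₃ / m₂^(3/2) = 4264.59359 / 2536.05053 ≈ 1.682

1.682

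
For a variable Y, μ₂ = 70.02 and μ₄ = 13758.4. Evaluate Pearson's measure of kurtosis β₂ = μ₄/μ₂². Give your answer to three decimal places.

μ₂² = 70.02² = 4902.80040
μ₄/μ₂² = 13758.4 / 4902.80040 = 2.80623
β₂ ≈ 2.806

2.806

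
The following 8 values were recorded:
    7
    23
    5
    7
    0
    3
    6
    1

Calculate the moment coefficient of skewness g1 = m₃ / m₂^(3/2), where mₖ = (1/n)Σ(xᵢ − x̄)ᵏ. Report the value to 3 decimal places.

1.658

x̄ = (7 + 23 + 5 + 7 + 0 + 3 + 6 + 1) / 8 = 6.5000
deviations (xᵢ − x̄): 0.5000, 16.5000, -1.5000, 0.5000, -6.5000, -3.5000, -0.5000, -5.5000
Σ(xᵢ − x̄)² = 360.0000 ⇒ m₂ = 360.0000/8 = 45.00000
Σ(xᵢ − x̄)³ = 4005.0000 ⇒ m₃ = 4005.0000/8 = 500.62500
m₂^(3/2) = 45.00000^(1.5) = 301.86918
g1 = m₃ / m₂^(3/2) = 500.62500 / 301.86918 ≈ 1.658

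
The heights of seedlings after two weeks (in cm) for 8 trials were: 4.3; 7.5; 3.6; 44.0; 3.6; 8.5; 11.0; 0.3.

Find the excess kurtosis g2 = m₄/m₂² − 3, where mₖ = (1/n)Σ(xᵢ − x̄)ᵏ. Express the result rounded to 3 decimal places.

x̄ = 10.3500
Σ(xᵢ − x̄)² = 1373.0200 ⇒ m₂ = 171.62750
Σ(xᵢ − x̄)⁴ = 1297925.2418 ⇒ m₄ = 162240.65523
m₂² = 29455.99876
g2 = m₄/m₂² − 3 = 5.50790 − 3 ≈ 2.508

2.508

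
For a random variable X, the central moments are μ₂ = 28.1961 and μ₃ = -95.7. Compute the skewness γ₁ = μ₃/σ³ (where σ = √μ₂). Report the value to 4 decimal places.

σ = √μ₂ = √28.1961 = 5.31000
σ³ = μ₂^(3/2) = 149.72129
γ₁ = μ₃/σ³ = -95.7 / 149.72129 ≈ -0.6392

-0.6392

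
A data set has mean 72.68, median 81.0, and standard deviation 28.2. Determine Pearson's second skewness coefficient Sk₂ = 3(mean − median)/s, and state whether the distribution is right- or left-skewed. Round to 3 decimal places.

Sk₂ = 3(72.68 − 81.0) / 28.2 = 3 × -8.3200 / 28.2
    = -24.9600 / 28.2 ≈ -0.885
Sk₂ < 0 ⇒ mean < median ⇒ left-skewed (negative skew).

-0.885, left-skewed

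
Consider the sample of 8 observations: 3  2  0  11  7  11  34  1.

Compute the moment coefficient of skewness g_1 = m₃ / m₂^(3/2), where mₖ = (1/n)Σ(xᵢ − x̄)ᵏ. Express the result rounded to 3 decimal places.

x̄ = (3 + 2 + 0 + 11 + 7 + 11 + 34 + 1) / 8 = 8.6250
deviations (xᵢ − x̄): -5.6250, -6.6250, -8.6250, 2.3750, -1.6250, 2.3750, 25.3750, -7.6250
Σ(xᵢ − x̄)² = 865.8750 ⇒ m₂ = 865.8750/8 = 108.23438
Σ(xᵢ − x̄)³ = 14807.5313 ⇒ m₃ = 14807.5313/8 = 1850.94141
m₂^(3/2) = 108.23438^(1.5) = 1126.02445
g_1 = m₃ / m₂^(3/2) = 1850.94141 / 1126.02445 ≈ 1.644

1.644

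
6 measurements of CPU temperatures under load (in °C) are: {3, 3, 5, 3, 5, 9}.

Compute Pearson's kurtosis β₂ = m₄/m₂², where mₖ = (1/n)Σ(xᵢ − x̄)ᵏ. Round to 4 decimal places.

x̄ = 4.6667
Σ(xᵢ − x̄)² = 27.3333 ⇒ m₂ = 4.55556
Σ(xᵢ − x̄)⁴ = 375.7778 ⇒ m₄ = 62.62963
m₂² = 20.75309
β₂ = m₄/m₂² = 62.62963 / 20.75309 ≈ 3.0178

3.0178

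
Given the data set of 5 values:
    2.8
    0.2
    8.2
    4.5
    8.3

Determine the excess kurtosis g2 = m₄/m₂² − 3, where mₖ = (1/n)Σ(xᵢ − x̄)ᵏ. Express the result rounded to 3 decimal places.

-1.447

x̄ = 4.8000
Σ(xᵢ − x̄)² = 49.0600 ⇒ m₂ = 9.81200
Σ(xᵢ − x̄)⁴ = 747.4498 ⇒ m₄ = 149.48996
m₂² = 96.27534
g2 = m₄/m₂² − 3 = 1.55273 − 3 ≈ -1.447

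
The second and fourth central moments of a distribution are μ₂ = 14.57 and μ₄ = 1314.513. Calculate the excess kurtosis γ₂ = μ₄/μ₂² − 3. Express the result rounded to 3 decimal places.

μ₂² = 14.57² = 212.28490
μ₄/μ₂² = 1314.513 / 212.28490 = 6.19221
γ₂ = 6.19221 − 3 ≈ 3.192

3.192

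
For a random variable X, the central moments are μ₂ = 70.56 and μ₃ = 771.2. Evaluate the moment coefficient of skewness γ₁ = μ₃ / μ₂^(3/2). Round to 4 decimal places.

σ = √μ₂ = √70.56 = 8.40000
σ³ = μ₂^(3/2) = 592.70400
γ₁ = μ₃/σ³ = 771.2 / 592.70400 ≈ 1.3012

1.3012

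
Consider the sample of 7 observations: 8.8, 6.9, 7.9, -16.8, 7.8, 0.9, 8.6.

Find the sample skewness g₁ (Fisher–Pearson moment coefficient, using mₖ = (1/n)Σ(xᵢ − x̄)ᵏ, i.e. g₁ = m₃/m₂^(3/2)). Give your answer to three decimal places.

-1.730

x̄ = (8.8 + 6.9 + 7.9 - 16.8 + 7.8 + 0.9 + 8.6) / 7 = 3.4429
deviations (xᵢ − x̄): 5.3571, 3.4571, 4.4571, -20.2429, 4.3571, -2.5429, 5.1571
Σ(xᵢ − x̄)² = 522.3371 ⇒ m₂ = 522.3371/7 = 74.61959
Σ(xᵢ − x̄)³ = -7807.9352 ⇒ m₃ = -7807.9352/7 = -1115.41931
m₂^(3/2) = 74.61959^(1.5) = 644.58368
g₁ = m₃ / m₂^(3/2) = -1115.41931 / 644.58368 ≈ -1.730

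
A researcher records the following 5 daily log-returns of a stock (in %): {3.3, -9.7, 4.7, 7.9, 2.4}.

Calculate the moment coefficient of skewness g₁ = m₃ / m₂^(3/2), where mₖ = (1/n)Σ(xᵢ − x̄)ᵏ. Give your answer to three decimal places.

x̄ = (3.3 - 9.7 + 4.7 + 7.9 + 2.4) / 5 = 1.7200
deviations (xᵢ − x̄): 1.5800, -11.4200, 2.9800, 6.1800, 0.6800
Σ(xᵢ − x̄)² = 180.4480 ⇒ m₂ = 180.4480/5 = 36.08960
Σ(xᵢ − x̄)³ = -1222.6039 ⇒ m₃ = -1222.6039/5 = -244.52078
m₂^(3/2) = 36.08960^(1.5) = 216.80690
g₁ = m₃ / m₂^(3/2) = -244.52078 / 216.80690 ≈ -1.128

-1.128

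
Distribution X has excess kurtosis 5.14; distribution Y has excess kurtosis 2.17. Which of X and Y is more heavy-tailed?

Higher excess kurtosis ⇒ heavier tails relative to the normal distribution.
5.14 vs 2.17: the larger is 5.14, so X has heavier tails.

X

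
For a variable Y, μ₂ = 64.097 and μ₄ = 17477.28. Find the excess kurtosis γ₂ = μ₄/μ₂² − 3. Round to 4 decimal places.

μ₂² = 64.097² = 4108.42541
μ₄/μ₂² = 17477.28 / 4108.42541 = 4.25401
γ₂ = 4.25401 − 3 ≈ 1.2540

1.2540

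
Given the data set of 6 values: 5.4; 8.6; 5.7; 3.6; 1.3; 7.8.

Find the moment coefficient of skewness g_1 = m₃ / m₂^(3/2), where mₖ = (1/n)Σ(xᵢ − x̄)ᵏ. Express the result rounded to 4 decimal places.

x̄ = (5.4 + 8.6 + 5.7 + 3.6 + 1.3 + 7.8) / 6 = 5.4000
deviations (xᵢ − x̄): 0.0000, 3.2000, 0.3000, -1.8000, -4.1000, 2.4000
Σ(xᵢ − x̄)² = 36.1400 ⇒ m₂ = 36.1400/6 = 6.02333
Σ(xᵢ − x̄)³ = -28.1340 ⇒ m₃ = -28.1340/6 = -4.68900
m₂^(3/2) = 6.02333^(1.5) = 14.78275
g_1 = m₃ / m₂^(3/2) = -4.68900 / 14.78275 ≈ -0.3172

-0.3172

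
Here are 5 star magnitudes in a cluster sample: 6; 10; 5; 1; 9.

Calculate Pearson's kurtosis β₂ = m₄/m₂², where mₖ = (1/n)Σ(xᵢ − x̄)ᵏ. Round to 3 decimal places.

x̄ = 6.2000
Σ(xᵢ − x̄)² = 50.8000 ⇒ m₂ = 10.16000
Σ(xᵢ − x̄)⁴ = 1003.2160 ⇒ m₄ = 200.64320
m₂² = 103.22560
β₂ = m₄/m₂² = 200.64320 / 103.22560 ≈ 1.944

1.944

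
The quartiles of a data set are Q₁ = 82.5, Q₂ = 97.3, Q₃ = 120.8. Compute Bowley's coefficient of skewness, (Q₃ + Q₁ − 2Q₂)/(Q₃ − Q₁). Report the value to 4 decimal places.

0.2272

numerator: Q₃ + Q₁ − 2Q₂ = 120.8 + 82.5 − 2×97.3 = 8.7000
denominator: Q₃ − Q₁ = 120.8 − 82.5 = 38.3000
Bowley skewness = 8.7000 / 38.3000 ≈ 0.2272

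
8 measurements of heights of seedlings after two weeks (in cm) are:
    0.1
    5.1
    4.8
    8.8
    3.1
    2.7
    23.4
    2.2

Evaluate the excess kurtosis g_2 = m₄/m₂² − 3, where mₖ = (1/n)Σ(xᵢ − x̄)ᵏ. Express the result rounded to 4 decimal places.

1.8576

x̄ = 6.2750
Σ(xᵢ − x̄)² = 380.7950 ⇒ m₂ = 47.59937
Σ(xᵢ − x̄)⁴ = 88046.6696 ⇒ m₄ = 11005.83370
m₂² = 2265.70050
g_2 = m₄/m₂² − 3 = 4.85759 − 3 ≈ 1.8576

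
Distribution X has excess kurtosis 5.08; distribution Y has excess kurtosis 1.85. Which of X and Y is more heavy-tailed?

X

Higher excess kurtosis ⇒ heavier tails relative to the normal distribution.
5.08 vs 1.85: the larger is 5.08, so X has heavier tails.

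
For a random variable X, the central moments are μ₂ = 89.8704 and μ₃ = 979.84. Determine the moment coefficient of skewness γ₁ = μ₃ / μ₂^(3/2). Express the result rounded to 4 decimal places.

1.1501

σ = √μ₂ = √89.8704 = 9.48000
σ³ = μ₂^(3/2) = 851.97139
γ₁ = μ₃/σ³ = 979.84 / 851.97139 ≈ 1.1501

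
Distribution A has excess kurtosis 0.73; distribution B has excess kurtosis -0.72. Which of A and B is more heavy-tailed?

A

Higher excess kurtosis ⇒ heavier tails relative to the normal distribution.
0.73 vs -0.72: the larger is 0.73, so A has heavier tails. (A is leptokurtic — heavier-than-normal tails; the other is platykurtic.)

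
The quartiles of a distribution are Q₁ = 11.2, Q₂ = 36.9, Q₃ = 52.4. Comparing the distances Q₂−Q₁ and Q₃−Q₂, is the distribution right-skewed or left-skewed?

left-skewed

Q₂ − Q₁ = 25.7;  Q₃ − Q₂ = 15.5
Q₂ − Q₁ > Q₃ − Q₂ ⇒ the lower half is more spread out ⇒ left-skewed.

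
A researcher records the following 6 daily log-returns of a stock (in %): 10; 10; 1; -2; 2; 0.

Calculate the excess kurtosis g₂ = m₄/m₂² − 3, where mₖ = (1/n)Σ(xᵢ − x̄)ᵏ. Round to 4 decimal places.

-1.4708

x̄ = 3.5000
Σ(xᵢ − x̄)² = 135.5000 ⇒ m₂ = 22.58333
Σ(xᵢ − x̄)⁴ = 4679.3750 ⇒ m₄ = 779.89583
m₂² = 510.00694
g₂ = m₄/m₂² − 3 = 1.52919 − 3 ≈ -1.4708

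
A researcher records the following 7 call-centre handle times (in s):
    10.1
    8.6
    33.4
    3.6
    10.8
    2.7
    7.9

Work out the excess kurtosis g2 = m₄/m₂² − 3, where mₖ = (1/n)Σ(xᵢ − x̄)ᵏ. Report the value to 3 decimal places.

x̄ = 11.0143
Σ(xᵢ − x̄)² = 641.6286 ⇒ m₂ = 91.66122
Σ(xᵢ − x̄)⁴ = 259050.6712 ⇒ m₄ = 37007.23874
m₂² = 8401.78007
g2 = m₄/m₂² − 3 = 4.40469 − 3 ≈ 1.405

1.405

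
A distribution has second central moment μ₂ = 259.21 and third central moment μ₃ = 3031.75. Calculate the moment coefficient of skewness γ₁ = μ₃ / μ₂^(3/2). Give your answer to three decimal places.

σ = √μ₂ = √259.21 = 16.10000
σ³ = μ₂^(3/2) = 4173.28100
γ₁ = μ₃/σ³ = 3031.75 / 4173.28100 ≈ 0.726

0.726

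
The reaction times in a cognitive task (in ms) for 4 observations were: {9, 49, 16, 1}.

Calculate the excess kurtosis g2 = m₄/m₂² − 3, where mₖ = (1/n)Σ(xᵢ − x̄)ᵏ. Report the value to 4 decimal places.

x̄ = 18.7500
Σ(xᵢ − x̄)² = 1332.7500 ⇒ m₂ = 333.18750
Σ(xᵢ − x̄)⁴ = 945697.8281 ⇒ m₄ = 236424.45703
m₂² = 111013.91016
g2 = m₄/m₂² − 3 = 2.12968 − 3 ≈ -0.8703

-0.8703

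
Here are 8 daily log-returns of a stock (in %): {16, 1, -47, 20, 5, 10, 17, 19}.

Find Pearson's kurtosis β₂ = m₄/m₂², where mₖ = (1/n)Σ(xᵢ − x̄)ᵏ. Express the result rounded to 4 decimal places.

x̄ = 5.1250
Σ(xᵢ − x̄)² = 3430.8750 ⇒ m₂ = 428.85938
Σ(xᵢ − x̄)⁴ = 7502921.1504 ⇒ m₄ = 937865.14380
m₂² = 183920.36353
β₂ = m₄/m₂² = 937865.14380 / 183920.36353 ≈ 5.0993

5.0993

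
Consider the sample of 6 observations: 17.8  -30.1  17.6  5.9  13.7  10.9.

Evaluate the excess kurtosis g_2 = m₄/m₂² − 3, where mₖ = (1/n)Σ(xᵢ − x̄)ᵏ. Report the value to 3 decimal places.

0.775

x̄ = 5.9667
Σ(xᵢ − x̄)² = 1660.3133 ⇒ m₂ = 276.71889
Σ(xᵢ − x̄)⁴ = 1734184.2921 ⇒ m₄ = 289030.71535
m₂² = 76573.34347
g_2 = m₄/m₂² − 3 = 3.77456 − 3 ≈ 0.775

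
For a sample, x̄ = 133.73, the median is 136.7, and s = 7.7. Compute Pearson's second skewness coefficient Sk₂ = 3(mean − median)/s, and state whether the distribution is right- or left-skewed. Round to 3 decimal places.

Sk₂ = 3(133.73 − 136.7) / 7.7 = 3 × -2.9700 / 7.7
    = -8.9100 / 7.7 ≈ -1.157
Sk₂ < 0 ⇒ mean < median ⇒ left-skewed (negative skew).

-1.157, left-skewed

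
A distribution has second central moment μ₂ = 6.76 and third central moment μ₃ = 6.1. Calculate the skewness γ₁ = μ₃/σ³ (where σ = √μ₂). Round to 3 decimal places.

0.347

σ = √μ₂ = √6.76 = 2.60000
σ³ = μ₂^(3/2) = 17.57600
γ₁ = μ₃/σ³ = 6.1 / 17.57600 ≈ 0.347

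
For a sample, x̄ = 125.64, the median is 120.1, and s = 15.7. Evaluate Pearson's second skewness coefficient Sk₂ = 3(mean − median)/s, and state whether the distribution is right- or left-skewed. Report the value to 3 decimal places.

1.059, right-skewed

Sk₂ = 3(125.64 − 120.1) / 15.7 = 3 × 5.5400 / 15.7
    = 16.6200 / 15.7 ≈ 1.059
Sk₂ > 0 ⇒ mean > median ⇒ right-skewed (positive skew).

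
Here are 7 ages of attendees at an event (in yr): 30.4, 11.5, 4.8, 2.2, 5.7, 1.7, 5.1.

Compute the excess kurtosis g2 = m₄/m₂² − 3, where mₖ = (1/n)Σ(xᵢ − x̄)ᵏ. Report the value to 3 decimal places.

1.250

x̄ = 8.7714
Σ(xᵢ − x̄)² = 607.1143 ⇒ m₂ = 86.73061
Σ(xᵢ − x̄)⁴ = 223772.4787 ⇒ m₄ = 31967.49696
m₂² = 7522.19910
g2 = m₄/m₂² − 3 = 4.24975 − 3 ≈ 1.250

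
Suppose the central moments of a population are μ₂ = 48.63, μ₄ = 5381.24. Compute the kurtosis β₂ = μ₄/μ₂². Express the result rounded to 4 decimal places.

μ₂² = 48.63² = 2364.87690
μ₄/μ₂² = 5381.24 / 2364.87690 = 2.27548
β₂ ≈ 2.2755

2.2755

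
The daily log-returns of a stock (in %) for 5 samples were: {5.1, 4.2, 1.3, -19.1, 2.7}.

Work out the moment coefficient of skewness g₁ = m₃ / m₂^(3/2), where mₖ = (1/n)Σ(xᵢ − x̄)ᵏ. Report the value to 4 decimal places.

-1.4244

x̄ = (5.1 + 4.2 + 1.3 - 19.1 + 2.7) / 5 = -1.1600
deviations (xᵢ − x̄): 6.2600, 5.3600, 2.4600, -17.9400, 3.8600
Σ(xᵢ − x̄)² = 410.7120 ⇒ m₂ = 410.7120/5 = 82.14240
Σ(xᵢ − x̄)³ = -5302.1698 ⇒ m₃ = -5302.1698/5 = -1060.43395
m₂^(3/2) = 82.14240^(1.5) = 744.47665
g₁ = m₃ / m₂^(3/2) = -1060.43395 / 744.47665 ≈ -1.4244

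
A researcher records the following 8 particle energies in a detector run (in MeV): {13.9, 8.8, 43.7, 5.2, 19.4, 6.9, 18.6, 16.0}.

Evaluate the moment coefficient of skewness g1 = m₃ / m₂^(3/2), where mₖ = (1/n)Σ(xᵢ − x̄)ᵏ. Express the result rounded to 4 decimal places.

x̄ = (13.9 + 8.8 + 43.7 + 5.2 + 19.4 + 6.9 + 18.6 + 16.0) / 8 = 16.5625
deviations (xᵢ − x̄): -2.6625, -7.7625, 27.1375, -11.3625, 2.8375, -9.6625, 2.0375, -0.5625
Σ(xᵢ − x̄)² = 1038.7788 ⇒ m₂ = 1038.7788/8 = 129.84734
Σ(xᵢ − x̄)³ = 17160.6580 ⇒ m₃ = 17160.6580/8 = 2145.08225
m₂^(3/2) = 129.84734^(1.5) = 1479.61800
g1 = m₃ / m₂^(3/2) = 2145.08225 / 1479.61800 ≈ 1.4498

1.4498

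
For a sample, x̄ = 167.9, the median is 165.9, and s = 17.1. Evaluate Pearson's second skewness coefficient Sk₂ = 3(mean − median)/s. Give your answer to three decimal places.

Sk₂ = 3(167.9 − 165.9) / 17.1 = 3 × 2.0000 / 17.1
    = 6.0000 / 17.1 ≈ 0.351

0.351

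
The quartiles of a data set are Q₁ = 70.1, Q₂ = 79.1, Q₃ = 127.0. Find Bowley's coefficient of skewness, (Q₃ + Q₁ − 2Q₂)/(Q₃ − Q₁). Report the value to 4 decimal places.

numerator: Q₃ + Q₁ − 2Q₂ = 127.0 + 70.1 − 2×79.1 = 38.9000
denominator: Q₃ − Q₁ = 127.0 − 70.1 = 56.9000
Bowley skewness = 38.9000 / 56.9000 ≈ 0.6837

0.6837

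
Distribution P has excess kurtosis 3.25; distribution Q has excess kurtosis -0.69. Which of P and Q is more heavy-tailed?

Higher excess kurtosis ⇒ heavier tails relative to the normal distribution.
3.25 vs -0.69: the larger is 3.25, so P has heavier tails. (P is leptokurtic — heavier-than-normal tails; the other is platykurtic.)

P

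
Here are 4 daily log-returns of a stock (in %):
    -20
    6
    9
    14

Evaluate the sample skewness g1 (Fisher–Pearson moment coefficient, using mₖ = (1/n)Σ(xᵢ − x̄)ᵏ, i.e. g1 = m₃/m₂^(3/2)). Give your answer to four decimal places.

x̄ = (-20 + 6 + 9 + 14) / 4 = 2.2500
deviations (xᵢ − x̄): -22.2500, 3.7500, 6.7500, 11.7500
Σ(xᵢ − x̄)² = 692.7500 ⇒ m₂ = 692.7500/4 = 173.18750
Σ(xᵢ − x̄)³ = -9032.6250 ⇒ m₃ = -9032.6250/4 = -2258.15625
m₂^(3/2) = 173.18750^(1.5) = 2279.16000
g1 = m₃ / m₂^(3/2) = -2258.15625 / 2279.16000 ≈ -0.9908

-0.9908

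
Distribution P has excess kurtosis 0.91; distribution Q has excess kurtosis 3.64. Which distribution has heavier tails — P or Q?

Q

Higher excess kurtosis ⇒ heavier tails relative to the normal distribution.
0.91 vs 3.64: the larger is 3.64, so Q has heavier tails.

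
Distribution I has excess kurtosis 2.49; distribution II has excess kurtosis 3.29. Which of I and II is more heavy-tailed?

Higher excess kurtosis ⇒ heavier tails relative to the normal distribution.
2.49 vs 3.29: the larger is 3.29, so II has heavier tails.

II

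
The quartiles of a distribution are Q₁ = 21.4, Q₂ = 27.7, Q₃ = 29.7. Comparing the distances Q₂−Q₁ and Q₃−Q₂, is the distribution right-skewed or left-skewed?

Q₂ − Q₁ = 6.3;  Q₃ − Q₂ = 2.0
Q₂ − Q₁ > Q₃ − Q₂ ⇒ the lower half is more spread out ⇒ left-skewed.

left-skewed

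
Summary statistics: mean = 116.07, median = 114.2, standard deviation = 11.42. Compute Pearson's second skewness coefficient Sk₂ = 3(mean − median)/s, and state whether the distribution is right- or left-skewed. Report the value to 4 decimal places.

0.4912, right-skewed

Sk₂ = 3(116.07 − 114.2) / 11.42 = 3 × 1.8700 / 11.42
    = 5.6100 / 11.42 ≈ 0.4912
Sk₂ > 0 ⇒ mean > median ⇒ right-skewed (positive skew).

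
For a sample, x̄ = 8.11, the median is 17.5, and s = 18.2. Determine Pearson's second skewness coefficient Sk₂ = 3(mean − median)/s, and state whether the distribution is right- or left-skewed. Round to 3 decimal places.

-1.548, left-skewed

Sk₂ = 3(8.11 − 17.5) / 18.2 = 3 × -9.3900 / 18.2
    = -28.1700 / 18.2 ≈ -1.548
Sk₂ < 0 ⇒ mean < median ⇒ left-skewed (negative skew).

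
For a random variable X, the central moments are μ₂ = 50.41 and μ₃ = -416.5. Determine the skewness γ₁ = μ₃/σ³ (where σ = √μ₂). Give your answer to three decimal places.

-1.164

σ = √μ₂ = √50.41 = 7.10000
σ³ = μ₂^(3/2) = 357.91100
γ₁ = μ₃/σ³ = -416.5 / 357.91100 ≈ -1.164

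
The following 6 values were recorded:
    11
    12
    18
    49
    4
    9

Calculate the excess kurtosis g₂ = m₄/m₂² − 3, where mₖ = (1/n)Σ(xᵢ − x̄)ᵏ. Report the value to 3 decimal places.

0.669

x̄ = 17.1667
Σ(xᵢ − x̄)² = 1318.8333 ⇒ m₂ = 219.80556
Σ(xᵢ − x̄)⁴ = 1063562.1528 ⇒ m₄ = 177260.35880
m₂² = 48314.48225
g₂ = m₄/m₂² − 3 = 3.66889 − 3 ≈ 0.669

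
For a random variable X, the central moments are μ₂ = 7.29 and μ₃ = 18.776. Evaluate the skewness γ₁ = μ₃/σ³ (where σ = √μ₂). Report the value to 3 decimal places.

0.954

σ = √μ₂ = √7.29 = 2.70000
σ³ = μ₂^(3/2) = 19.68300
γ₁ = μ₃/σ³ = 18.776 / 19.68300 ≈ 0.954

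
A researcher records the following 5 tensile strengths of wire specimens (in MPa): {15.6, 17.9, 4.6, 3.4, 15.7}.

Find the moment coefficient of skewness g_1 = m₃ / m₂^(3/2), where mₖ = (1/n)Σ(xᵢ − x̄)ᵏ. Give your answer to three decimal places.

x̄ = (15.6 + 17.9 + 4.6 + 3.4 + 15.7) / 5 = 11.4400
deviations (xᵢ − x̄): 4.1600, 6.4600, -6.8400, -8.0400, 4.2600
Σ(xᵢ − x̄)² = 188.6120 ⇒ m₂ = 188.6120/5 = 37.72240
Σ(xᵢ − x̄)³ = -420.8458 ⇒ m₃ = -420.8458/5 = -84.16915
m₂^(3/2) = 37.72240^(1.5) = 231.68556
g_1 = m₃ / m₂^(3/2) = -84.16915 / 231.68556 ≈ -0.363

-0.363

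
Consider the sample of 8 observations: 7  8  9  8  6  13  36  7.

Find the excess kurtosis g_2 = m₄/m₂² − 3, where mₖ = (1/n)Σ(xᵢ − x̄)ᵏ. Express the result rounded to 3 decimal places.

x̄ = 11.7500
Σ(xᵢ − x̄)² = 703.5000 ⇒ m₂ = 87.93750
Σ(xᵢ − x̄)⁴ = 348383.9063 ⇒ m₄ = 43547.98828
m₂² = 7733.00391
g_2 = m₄/m₂² − 3 = 5.63145 − 3 ≈ 2.631

2.631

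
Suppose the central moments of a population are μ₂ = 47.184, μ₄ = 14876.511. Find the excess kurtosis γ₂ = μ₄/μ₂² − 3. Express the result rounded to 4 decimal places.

3.6821

μ₂² = 47.184² = 2226.32986
μ₄/μ₂² = 14876.511 / 2226.32986 = 6.68208
γ₂ = 6.68208 − 3 ≈ 3.6821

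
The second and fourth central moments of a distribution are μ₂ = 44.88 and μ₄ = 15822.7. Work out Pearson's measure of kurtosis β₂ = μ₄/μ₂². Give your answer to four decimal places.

7.8555

μ₂² = 44.88² = 2014.21440
μ₄/μ₂² = 15822.7 / 2014.21440 = 7.85552
β₂ ≈ 7.8555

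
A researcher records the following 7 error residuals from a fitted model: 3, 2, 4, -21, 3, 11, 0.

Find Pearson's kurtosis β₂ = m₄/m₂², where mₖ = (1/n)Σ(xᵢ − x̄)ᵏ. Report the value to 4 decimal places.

x̄ = 0.2857
Σ(xᵢ − x̄)² = 599.4286 ⇒ m₂ = 85.63265
Σ(xᵢ − x̄)⁴ = 218768.5948 ⇒ m₄ = 31252.65639
m₂² = 7332.95127
β₂ = m₄/m₂² = 31252.65639 / 7332.95127 ≈ 4.2619

4.2619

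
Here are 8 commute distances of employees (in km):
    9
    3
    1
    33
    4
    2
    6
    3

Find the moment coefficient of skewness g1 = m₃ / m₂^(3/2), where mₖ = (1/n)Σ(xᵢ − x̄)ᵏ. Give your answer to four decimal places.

2.0289

x̄ = (9 + 3 + 1 + 33 + 4 + 2 + 6 + 3) / 8 = 7.6250
deviations (xᵢ − x̄): 1.3750, -4.6250, -6.6250, 25.3750, -3.6250, -5.6250, -1.6250, -4.6250
Σ(xᵢ − x̄)² = 779.8750 ⇒ m₂ = 779.8750/8 = 97.48438
Σ(xᵢ − x̄)³ = 15622.7813 ⇒ m₃ = 15622.7813/8 = 1952.84766
m₂^(3/2) = 97.48438^(1.5) = 962.50394
g1 = m₃ / m₂^(3/2) = 1952.84766 / 962.50394 ≈ 2.0289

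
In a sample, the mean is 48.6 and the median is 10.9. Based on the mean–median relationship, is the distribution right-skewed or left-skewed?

right-skewed

mean − median = 48.6 − 10.9 = 37.7
mean > median ⇒ the longer tail is on the right ⇒ right-skewed (positively skewed).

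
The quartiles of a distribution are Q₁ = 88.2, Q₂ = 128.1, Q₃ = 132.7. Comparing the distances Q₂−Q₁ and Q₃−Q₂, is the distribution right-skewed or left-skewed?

left-skewed

Q₂ − Q₁ = 39.9;  Q₃ − Q₂ = 4.6
Q₂ − Q₁ > Q₃ − Q₂ ⇒ the lower half is more spread out ⇒ left-skewed.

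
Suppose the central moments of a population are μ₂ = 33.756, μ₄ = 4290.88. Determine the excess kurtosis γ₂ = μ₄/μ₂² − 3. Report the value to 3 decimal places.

μ₂² = 33.756² = 1139.46754
μ₄/μ₂² = 4290.88 / 1139.46754 = 3.76569
γ₂ = 3.76569 − 3 ≈ 0.766

0.766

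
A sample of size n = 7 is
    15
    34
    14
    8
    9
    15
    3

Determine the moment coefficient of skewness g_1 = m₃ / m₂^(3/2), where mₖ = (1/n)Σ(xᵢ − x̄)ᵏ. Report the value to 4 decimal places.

x̄ = (15 + 34 + 14 + 8 + 9 + 15 + 3) / 7 = 14.0000
deviations (xᵢ − x̄): 1.0000, 20.0000, 0.0000, -6.0000, -5.0000, 1.0000, -11.0000
Σ(xᵢ − x̄)² = 584.0000 ⇒ m₂ = 584.0000/7 = 83.42857
Σ(xᵢ − x̄)³ = 6330.0000 ⇒ m₃ = 6330.0000/7 = 904.28571
m₂^(3/2) = 83.42857^(1.5) = 762.03025
g_1 = m₃ / m₂^(3/2) = 904.28571 / 762.03025 ≈ 1.1867

1.1867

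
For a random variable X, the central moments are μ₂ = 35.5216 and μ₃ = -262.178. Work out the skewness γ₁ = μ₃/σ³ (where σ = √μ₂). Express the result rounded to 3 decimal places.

-1.238

σ = √μ₂ = √35.5216 = 5.96000
σ³ = μ₂^(3/2) = 211.70874
γ₁ = μ₃/σ³ = -262.178 / 211.70874 ≈ -1.238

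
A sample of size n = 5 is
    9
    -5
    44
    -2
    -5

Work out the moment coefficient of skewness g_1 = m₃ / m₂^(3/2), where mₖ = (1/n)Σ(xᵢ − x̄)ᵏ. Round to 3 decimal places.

1.245

x̄ = (9 - 5 + 44 - 2 - 5) / 5 = 8.2000
deviations (xᵢ − x̄): 0.8000, -13.2000, 35.8000, -10.2000, -13.2000
Σ(xᵢ − x̄)² = 1734.8000 ⇒ m₂ = 1734.8000/5 = 346.96000
Σ(xᵢ − x̄)³ = 40222.0800 ⇒ m₃ = 40222.0800/5 = 8044.41600
m₂^(3/2) = 346.96000^(1.5) = 6462.77615
g_1 = m₃ / m₂^(3/2) = 8044.41600 / 6462.77615 ≈ 1.245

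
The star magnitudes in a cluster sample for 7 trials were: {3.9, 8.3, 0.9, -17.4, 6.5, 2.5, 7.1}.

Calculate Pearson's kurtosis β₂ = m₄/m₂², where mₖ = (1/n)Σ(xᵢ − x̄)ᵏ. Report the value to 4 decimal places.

4.3718

x̄ = 1.6857
Σ(xᵢ − x̄)² = 466.6886 ⇒ m₂ = 66.66980
Σ(xᵢ − x̄)⁴ = 136023.9634 ⇒ m₄ = 19431.99477
m₂² = 4444.86169
β₂ = m₄/m₂² = 19431.99477 / 4444.86169 ≈ 4.3718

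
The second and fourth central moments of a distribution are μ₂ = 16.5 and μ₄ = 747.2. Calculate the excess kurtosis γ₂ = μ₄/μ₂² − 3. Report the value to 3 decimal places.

-0.255

μ₂² = 16.5² = 272.25000
μ₄/μ₂² = 747.2 / 272.25000 = 2.74454
γ₂ = 2.74454 − 3 ≈ -0.255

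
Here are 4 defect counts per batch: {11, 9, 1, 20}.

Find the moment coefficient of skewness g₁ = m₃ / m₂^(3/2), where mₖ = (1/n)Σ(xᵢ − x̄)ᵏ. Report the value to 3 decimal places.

x̄ = (11 + 9 + 1 + 20) / 4 = 10.2500
deviations (xᵢ − x̄): 0.7500, -1.2500, -9.2500, 9.7500
Σ(xᵢ − x̄)² = 182.7500 ⇒ m₂ = 182.7500/4 = 45.68750
Σ(xᵢ − x̄)³ = 133.8750 ⇒ m₃ = 133.8750/4 = 33.46875
m₂^(3/2) = 45.68750^(1.5) = 308.81337
g₁ = m₃ / m₂^(3/2) = 33.46875 / 308.81337 ≈ 0.108

0.108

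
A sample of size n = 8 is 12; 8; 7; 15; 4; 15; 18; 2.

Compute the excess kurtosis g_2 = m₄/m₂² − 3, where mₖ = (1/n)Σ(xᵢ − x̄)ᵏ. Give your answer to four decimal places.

-1.3687

x̄ = 10.1250
Σ(xᵢ − x̄)² = 230.8750 ⇒ m₂ = 28.85938
Σ(xᵢ − x̄)⁴ = 10869.1504 ⇒ m₄ = 1358.64380
m₂² = 832.86353
g_2 = m₄/m₂² − 3 = 1.63129 − 3 ≈ -1.3687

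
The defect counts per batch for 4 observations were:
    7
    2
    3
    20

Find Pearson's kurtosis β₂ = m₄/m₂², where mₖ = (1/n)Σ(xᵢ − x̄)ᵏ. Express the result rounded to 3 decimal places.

2.136

x̄ = 8.0000
Σ(xᵢ − x̄)² = 206.0000 ⇒ m₂ = 51.50000
Σ(xᵢ − x̄)⁴ = 22658.0000 ⇒ m₄ = 5664.50000
m₂² = 2652.25000
β₂ = m₄/m₂² = 5664.50000 / 2652.25000 ≈ 2.136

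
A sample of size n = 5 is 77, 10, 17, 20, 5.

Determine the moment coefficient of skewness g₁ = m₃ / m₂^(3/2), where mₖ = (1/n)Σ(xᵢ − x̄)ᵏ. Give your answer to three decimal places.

x̄ = (77 + 10 + 17 + 20 + 5) / 5 = 25.8000
deviations (xᵢ − x̄): 51.2000, -15.8000, -8.8000, -5.8000, -20.8000
Σ(xᵢ − x̄)² = 3414.8000 ⇒ m₂ = 3414.8000/5 = 682.96000
Σ(xᵢ − x̄)³ = 120397.9200 ⇒ m₃ = 120397.9200/5 = 24079.58400
m₂^(3/2) = 682.96000^(1.5) = 17848.13748
g₁ = m₃ / m₂^(3/2) = 24079.58400 / 17848.13748 ≈ 1.349

1.349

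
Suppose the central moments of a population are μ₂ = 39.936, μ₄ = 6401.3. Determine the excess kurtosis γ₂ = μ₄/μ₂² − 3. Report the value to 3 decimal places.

μ₂² = 39.936² = 1594.88410
μ₄/μ₂² = 6401.3 / 1594.88410 = 4.01365
γ₂ = 4.01365 − 3 ≈ 1.014

1.014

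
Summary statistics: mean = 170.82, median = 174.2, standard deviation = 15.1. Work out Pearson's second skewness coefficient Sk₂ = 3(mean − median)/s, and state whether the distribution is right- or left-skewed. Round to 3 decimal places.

Sk₂ = 3(170.82 − 174.2) / 15.1 = 3 × -3.3800 / 15.1
    = -10.1400 / 15.1 ≈ -0.672
Sk₂ < 0 ⇒ mean < median ⇒ left-skewed (negative skew).

-0.672, left-skewed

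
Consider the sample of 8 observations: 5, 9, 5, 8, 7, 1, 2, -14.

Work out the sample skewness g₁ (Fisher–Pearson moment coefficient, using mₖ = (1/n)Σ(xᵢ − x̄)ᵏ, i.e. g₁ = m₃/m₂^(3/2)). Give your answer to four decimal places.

-1.6718

x̄ = (5 + 9 + 5 + 8 + 7 + 1 + 2 - 14) / 8 = 2.8750
deviations (xᵢ − x̄): 2.1250, 6.1250, 2.1250, 5.1250, 4.1250, -1.8750, -0.8750, -16.8750
Σ(xᵢ − x̄)² = 378.8750 ⇒ m₂ = 378.8750/8 = 47.35938
Σ(xᵢ − x̄)³ = -4358.9063 ⇒ m₃ = -4358.9063/8 = -544.86328
m₂^(3/2) = 47.35938^(1.5) = 325.91845
g₁ = m₃ / m₂^(3/2) = -544.86328 / 325.91845 ≈ -1.6718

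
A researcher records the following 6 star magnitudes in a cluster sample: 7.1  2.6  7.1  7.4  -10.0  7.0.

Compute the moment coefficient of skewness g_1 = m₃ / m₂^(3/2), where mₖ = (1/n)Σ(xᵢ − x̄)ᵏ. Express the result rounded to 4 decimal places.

x̄ = (7.1 + 2.6 + 7.1 + 7.4 - 10.0 + 7.0) / 6 = 3.5333
deviations (xᵢ − x̄): 3.5667, -0.9333, 3.5667, 3.8667, -13.5333, 3.4667
Σ(xᵢ − x̄)² = 236.4333 ⇒ m₂ = 236.4333/6 = 39.40556
Σ(xᵢ − x̄)³ = -2289.2416 ⇒ m₃ = -2289.2416/6 = -381.54026
m₂^(3/2) = 39.40556^(1.5) = 247.36382
g_1 = m₃ / m₂^(3/2) = -381.54026 / 247.36382 ≈ -1.5424

-1.5424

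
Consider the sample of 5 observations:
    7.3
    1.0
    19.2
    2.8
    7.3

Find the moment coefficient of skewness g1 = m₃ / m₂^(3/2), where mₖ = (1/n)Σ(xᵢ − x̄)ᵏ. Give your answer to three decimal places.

x̄ = (7.3 + 1.0 + 19.2 + 2.8 + 7.3) / 5 = 7.5200
deviations (xᵢ − x̄): -0.2200, -6.5200, 11.6800, -4.7200, -0.2200
Σ(xᵢ − x̄)² = 201.3080 ⇒ m₂ = 201.3080/5 = 40.26160
Σ(xᵢ − x̄)³ = 1211.0705 ⇒ m₃ = 1211.0705/5 = 242.21410
m₂^(3/2) = 40.26160^(1.5) = 255.46802
g1 = m₃ / m₂^(3/2) = 242.21410 / 255.46802 ≈ 0.948

0.948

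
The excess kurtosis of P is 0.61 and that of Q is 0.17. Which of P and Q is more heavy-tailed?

Higher excess kurtosis ⇒ heavier tails relative to the normal distribution.
0.61 vs 0.17: the larger is 0.61, so P has heavier tails.

P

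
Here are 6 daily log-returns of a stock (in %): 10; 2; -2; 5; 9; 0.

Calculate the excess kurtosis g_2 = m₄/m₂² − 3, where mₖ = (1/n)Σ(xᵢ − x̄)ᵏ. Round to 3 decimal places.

-1.496

x̄ = 4.0000
Σ(xᵢ − x̄)² = 118.0000 ⇒ m₂ = 19.66667
Σ(xᵢ − x̄)⁴ = 3490.0000 ⇒ m₄ = 581.66667
m₂² = 386.77778
g_2 = m₄/m₂² − 3 = 1.50388 − 3 ≈ -1.496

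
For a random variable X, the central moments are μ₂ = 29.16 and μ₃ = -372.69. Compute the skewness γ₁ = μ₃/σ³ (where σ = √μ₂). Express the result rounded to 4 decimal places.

σ = √μ₂ = √29.16 = 5.40000
σ³ = μ₂^(3/2) = 157.46400
γ₁ = μ₃/σ³ = -372.69 / 157.46400 ≈ -2.3668

-2.3668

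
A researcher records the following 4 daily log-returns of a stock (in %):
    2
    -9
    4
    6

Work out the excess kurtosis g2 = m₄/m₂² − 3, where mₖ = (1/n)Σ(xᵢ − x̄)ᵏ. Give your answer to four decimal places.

x̄ = 0.7500
Σ(xᵢ − x̄)² = 134.7500 ⇒ m₂ = 33.68750
Σ(xᵢ − x̄)⁴ = 9910.5781 ⇒ m₄ = 2477.64453
m₂² = 1134.84766
g2 = m₄/m₂² − 3 = 2.18324 − 3 ≈ -0.8168

-0.8168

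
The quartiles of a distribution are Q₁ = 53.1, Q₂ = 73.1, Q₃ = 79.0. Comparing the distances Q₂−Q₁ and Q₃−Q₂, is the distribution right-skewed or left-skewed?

Q₂ − Q₁ = 20.0;  Q₃ − Q₂ = 5.9
Q₂ − Q₁ > Q₃ − Q₂ ⇒ the lower half is more spread out ⇒ left-skewed.

left-skewed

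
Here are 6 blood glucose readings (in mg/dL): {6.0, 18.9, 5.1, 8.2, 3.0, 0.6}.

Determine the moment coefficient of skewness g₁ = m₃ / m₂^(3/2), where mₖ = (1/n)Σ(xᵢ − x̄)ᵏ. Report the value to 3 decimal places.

1.149

x̄ = (6.0 + 18.9 + 5.1 + 8.2 + 3.0 + 0.6) / 6 = 6.9667
deviations (xᵢ − x̄): -0.9667, 11.9333, -1.8667, 1.2333, -3.9667, -6.3667
Σ(xᵢ − x̄)² = 204.6133 ⇒ m₂ = 204.6133/6 = 34.10222
Σ(xᵢ − x̄)³ = 1373.3456 ⇒ m₃ = 1373.3456/6 = 228.89093
m₂^(3/2) = 34.10222^(1.5) = 199.14712
g₁ = m₃ / m₂^(3/2) = 228.89093 / 199.14712 ≈ 1.149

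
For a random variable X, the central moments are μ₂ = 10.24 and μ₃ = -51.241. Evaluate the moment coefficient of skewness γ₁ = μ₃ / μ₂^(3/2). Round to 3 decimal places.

-1.564

σ = √μ₂ = √10.24 = 3.20000
σ³ = μ₂^(3/2) = 32.76800
γ₁ = μ₃/σ³ = -51.241 / 32.76800 ≈ -1.564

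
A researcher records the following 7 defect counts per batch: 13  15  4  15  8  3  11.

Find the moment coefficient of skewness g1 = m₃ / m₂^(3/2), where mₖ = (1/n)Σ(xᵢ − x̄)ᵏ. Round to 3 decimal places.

-0.328

x̄ = (13 + 15 + 4 + 15 + 8 + 3 + 11) / 7 = 9.8571
deviations (xᵢ − x̄): 3.1429, 5.1429, -5.8571, 5.1429, -1.8571, -6.8571, 1.1429
Σ(xᵢ − x̄)² = 148.8571 ⇒ m₂ = 148.8571/7 = 21.26531
Σ(xᵢ − x̄)³ = -225.1837 ⇒ m₃ = -225.1837/7 = -32.16910
m₂^(3/2) = 21.26531^(1.5) = 98.06352
g1 = m₃ / m₂^(3/2) = -32.16910 / 98.06352 ≈ -0.328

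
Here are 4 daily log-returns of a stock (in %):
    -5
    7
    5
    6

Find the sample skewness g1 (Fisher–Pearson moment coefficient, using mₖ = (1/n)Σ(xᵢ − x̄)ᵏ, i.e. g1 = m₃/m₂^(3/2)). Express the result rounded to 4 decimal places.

x̄ = (-5 + 7 + 5 + 6) / 4 = 3.2500
deviations (xᵢ − x̄): -8.2500, 3.7500, 1.7500, 2.7500
Σ(xᵢ − x̄)² = 92.7500 ⇒ m₂ = 92.7500/4 = 23.18750
Σ(xᵢ − x̄)³ = -482.6250 ⇒ m₃ = -482.6250/4 = -120.65625
m₂^(3/2) = 23.18750^(1.5) = 111.65570
g1 = m₃ / m₂^(3/2) = -120.65625 / 111.65570 ≈ -1.0806

-1.0806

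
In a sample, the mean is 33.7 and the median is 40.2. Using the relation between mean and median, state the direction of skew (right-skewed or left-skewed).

mean − median = 33.7 − 40.2 = -6.5
mean < median ⇒ the longer tail is on the left ⇒ left-skewed (negatively skewed).

left-skewed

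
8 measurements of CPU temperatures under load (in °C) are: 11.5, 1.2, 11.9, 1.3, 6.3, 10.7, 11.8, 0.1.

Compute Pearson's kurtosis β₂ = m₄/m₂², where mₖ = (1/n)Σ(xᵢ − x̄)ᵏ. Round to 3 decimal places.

1.258

x̄ = 6.8500
Σ(xᵢ − x̄)² = 195.0400 ⇒ m₂ = 24.38000
Σ(xᵢ − x̄)⁴ = 5981.8620 ⇒ m₄ = 747.73274
m₂² = 594.38440
β₂ = m₄/m₂² = 747.73274 / 594.38440 ≈ 1.258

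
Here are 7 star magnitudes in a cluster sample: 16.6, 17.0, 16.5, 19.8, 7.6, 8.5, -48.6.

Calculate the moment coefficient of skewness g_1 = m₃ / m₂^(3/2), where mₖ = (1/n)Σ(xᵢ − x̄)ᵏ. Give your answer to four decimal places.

-1.8932

x̄ = (16.6 + 17.0 + 16.5 + 19.8 + 7.6 + 8.5 - 48.6) / 7 = 5.3429
deviations (xᵢ − x̄): 11.2571, 11.6571, 11.1571, 14.4571, 2.2571, 3.1571, -53.9429
Σ(xᵢ − x̄)² = 3520.9971 ⇒ m₂ = 3520.9971/7 = 502.99959
Σ(xᵢ − x̄)³ = -149500.5212 ⇒ m₃ = -149500.5212/7 = -21357.21731
m₂^(3/2) = 502.99959^(1.5) = 11281.10000
g_1 = m₃ / m₂^(3/2) = -21357.21731 / 11281.10000 ≈ -1.8932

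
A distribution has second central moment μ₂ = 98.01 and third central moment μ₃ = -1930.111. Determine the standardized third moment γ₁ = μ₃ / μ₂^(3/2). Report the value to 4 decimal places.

σ = √μ₂ = √98.01 = 9.90000
σ³ = μ₂^(3/2) = 970.29900
γ₁ = μ₃/σ³ = -1930.111 / 970.29900 ≈ -1.9892

-1.9892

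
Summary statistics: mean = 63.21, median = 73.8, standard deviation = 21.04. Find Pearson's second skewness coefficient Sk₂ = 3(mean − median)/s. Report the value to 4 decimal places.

-1.5100

Sk₂ = 3(63.21 − 73.8) / 21.04 = 3 × -10.5900 / 21.04
    = -31.7700 / 21.04 ≈ -1.5100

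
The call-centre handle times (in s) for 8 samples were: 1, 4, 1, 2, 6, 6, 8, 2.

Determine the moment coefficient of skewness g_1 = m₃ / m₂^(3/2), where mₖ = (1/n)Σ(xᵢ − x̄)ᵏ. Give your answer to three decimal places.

x̄ = (1 + 4 + 1 + 2 + 6 + 6 + 8 + 2) / 8 = 3.7500
deviations (xᵢ − x̄): -2.7500, 0.2500, -2.7500, -1.7500, 2.2500, 2.2500, 4.2500, -1.7500
Σ(xᵢ − x̄)² = 49.5000 ⇒ m₂ = 49.5000/8 = 6.18750
Σ(xᵢ − x̄)³ = 47.2500 ⇒ m₃ = 47.2500/8 = 5.90625
m₂^(3/2) = 6.18750^(1.5) = 15.39121
g_1 = m₃ / m₂^(3/2) = 5.90625 / 15.39121 ≈ 0.384

0.384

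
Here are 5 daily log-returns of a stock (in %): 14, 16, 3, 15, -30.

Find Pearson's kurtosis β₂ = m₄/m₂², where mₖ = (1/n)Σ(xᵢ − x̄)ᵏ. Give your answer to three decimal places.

2.867

x̄ = 3.6000
Σ(xᵢ − x̄)² = 1521.2000 ⇒ m₂ = 304.24000
Σ(xᵢ − x̄)⁴ = 1326781.1360 ⇒ m₄ = 265356.22720
m₂² = 92561.97760
β₂ = m₄/m₂² = 265356.22720 / 92561.97760 ≈ 2.867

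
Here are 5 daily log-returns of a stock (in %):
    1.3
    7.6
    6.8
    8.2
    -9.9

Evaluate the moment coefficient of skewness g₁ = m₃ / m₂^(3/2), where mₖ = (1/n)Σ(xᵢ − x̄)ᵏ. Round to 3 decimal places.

x̄ = (1.3 + 7.6 + 6.8 + 8.2 - 9.9) / 5 = 2.8000
deviations (xᵢ − x̄): -1.5000, 4.8000, 4.0000, 5.4000, -12.7000
Σ(xᵢ − x̄)² = 231.7400 ⇒ m₂ = 231.7400/5 = 46.34800
Σ(xᵢ − x̄)³ = -1719.7020 ⇒ m₃ = -1719.7020/5 = -343.94040
m₂^(3/2) = 46.34800^(1.5) = 315.53424
g₁ = m₃ / m₂^(3/2) = -343.94040 / 315.53424 ≈ -1.090

-1.090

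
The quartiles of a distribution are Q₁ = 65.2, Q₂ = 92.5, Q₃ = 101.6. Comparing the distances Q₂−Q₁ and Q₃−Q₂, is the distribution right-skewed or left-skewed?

left-skewed

Q₂ − Q₁ = 27.3;  Q₃ − Q₂ = 9.1
Q₂ − Q₁ > Q₃ − Q₂ ⇒ the lower half is more spread out ⇒ left-skewed.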